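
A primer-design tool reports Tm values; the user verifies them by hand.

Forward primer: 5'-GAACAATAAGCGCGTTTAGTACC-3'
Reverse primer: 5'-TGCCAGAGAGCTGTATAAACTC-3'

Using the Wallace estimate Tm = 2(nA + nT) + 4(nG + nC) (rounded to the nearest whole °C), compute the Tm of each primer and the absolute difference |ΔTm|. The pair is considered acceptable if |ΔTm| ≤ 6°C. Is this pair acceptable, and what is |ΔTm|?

Forward: A=8 T=5 G=5 C=5 → Tm = 2·13 + 4·10 = 66°C.
Reverse: A=7 T=5 G=5 C=5 → Tm = 2·12 + 4·10 = 64°C.
|ΔTm| = |66 − 64| = 2°C, ≤ 6°C.

|ΔTm| = 2°C; the pair is acceptable.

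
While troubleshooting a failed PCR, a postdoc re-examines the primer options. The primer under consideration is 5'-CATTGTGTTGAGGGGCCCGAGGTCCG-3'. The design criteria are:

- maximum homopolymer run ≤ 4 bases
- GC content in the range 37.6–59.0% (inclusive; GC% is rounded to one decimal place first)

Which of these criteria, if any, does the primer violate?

Base counts: A=3, T=6, G=11, C=6 (length 26).
homopolymer run: longest run = 4 ✓
GC content: GC 17/26 = 65.4%, outside 37.6–59.0% ✗

Fails: GC content.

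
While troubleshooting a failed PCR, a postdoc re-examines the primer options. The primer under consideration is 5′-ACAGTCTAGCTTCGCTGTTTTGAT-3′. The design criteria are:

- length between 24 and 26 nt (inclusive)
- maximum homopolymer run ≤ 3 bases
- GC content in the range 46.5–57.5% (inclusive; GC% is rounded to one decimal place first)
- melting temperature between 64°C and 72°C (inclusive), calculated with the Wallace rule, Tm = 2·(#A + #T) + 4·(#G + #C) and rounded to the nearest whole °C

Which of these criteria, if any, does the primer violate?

Fails: homopolymer run, GC content.

Base counts: A=4, T=10, G=5, C=5 (length 24).
length: length 24 ✓
homopolymer run: longest run = 4, exceeds 3 ✗
GC content: GC 10/24 = 41.7%, outside 46.5–57.5% ✗
Tm: Tm = 2·14 + 4·10 = 68°C ✓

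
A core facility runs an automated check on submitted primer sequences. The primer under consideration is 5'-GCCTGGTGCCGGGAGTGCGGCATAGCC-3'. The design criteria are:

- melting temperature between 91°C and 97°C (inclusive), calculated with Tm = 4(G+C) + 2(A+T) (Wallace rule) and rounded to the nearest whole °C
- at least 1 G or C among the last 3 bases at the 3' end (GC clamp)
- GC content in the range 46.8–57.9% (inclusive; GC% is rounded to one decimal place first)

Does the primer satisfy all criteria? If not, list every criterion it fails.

Fails: GC content.

Base counts: A=3, T=4, G=12, C=8 (length 27).
Tm: Tm = 2·7 + 4·20 = 94°C ✓
GC clamp: 3' end GCC has 3 G/C ✓
GC content: GC 20/27 = 74.1%, outside 46.8–57.9% ✗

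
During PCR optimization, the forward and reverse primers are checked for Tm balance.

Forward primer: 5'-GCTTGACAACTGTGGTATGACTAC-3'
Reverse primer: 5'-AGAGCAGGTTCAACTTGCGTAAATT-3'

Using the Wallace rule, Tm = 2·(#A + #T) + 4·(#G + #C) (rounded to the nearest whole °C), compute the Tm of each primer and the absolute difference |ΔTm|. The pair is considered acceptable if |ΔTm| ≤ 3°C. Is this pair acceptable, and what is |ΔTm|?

|ΔTm| = 0°C; the pair is acceptable.

Forward: A=6 T=7 G=6 C=5 → Tm = 2·13 + 4·11 = 70°C.
Reverse: A=8 T=7 G=6 C=4 → Tm = 2·15 + 4·10 = 70°C.
|ΔTm| = |70 − 70| = 0°C, ≤ 3°C.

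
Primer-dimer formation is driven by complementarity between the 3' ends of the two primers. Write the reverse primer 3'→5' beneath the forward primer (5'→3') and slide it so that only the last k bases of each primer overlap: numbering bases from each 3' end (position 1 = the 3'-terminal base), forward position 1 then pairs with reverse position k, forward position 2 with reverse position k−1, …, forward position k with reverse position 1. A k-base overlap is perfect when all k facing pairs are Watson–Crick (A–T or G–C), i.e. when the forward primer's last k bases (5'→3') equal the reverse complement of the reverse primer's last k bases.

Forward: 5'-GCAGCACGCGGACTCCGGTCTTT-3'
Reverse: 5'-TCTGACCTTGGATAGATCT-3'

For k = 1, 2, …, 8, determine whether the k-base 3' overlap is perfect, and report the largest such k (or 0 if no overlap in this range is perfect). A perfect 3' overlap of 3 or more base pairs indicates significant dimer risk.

Last 8 bases (5'→3') — forward …CGGTCTTT, reverse …ATAGATCT.
Reverse complement of the reverse primer's last 8 bases: AGATCTAT; its first k bases are the reverse complement of the reverse primer's last k bases, so a perfect k-base overlap needs the forward primer's last k bases to equal them.
Comparing (forward last k vs required): k=1: T vs A ✗; k=2: TT vs AG ✗; k=3: TTT vs AGA ✗; k=4: CTTT vs AGAT ✗; k=5: TCTTT vs AGATC ✗; k=6: GTCTTT vs AGATCT ✗; k=7: GGTCTTT vs AGATCTA ✗; k=8: CGGTCTTT vs AGATCTAT ✗.
No overlap length from 1 to 8 is perfect, so the longest perfect 3' overlap is 0.

Longest perfect overlap: 0 complementary base pairs; below the dimer-risk threshold (threshold 3).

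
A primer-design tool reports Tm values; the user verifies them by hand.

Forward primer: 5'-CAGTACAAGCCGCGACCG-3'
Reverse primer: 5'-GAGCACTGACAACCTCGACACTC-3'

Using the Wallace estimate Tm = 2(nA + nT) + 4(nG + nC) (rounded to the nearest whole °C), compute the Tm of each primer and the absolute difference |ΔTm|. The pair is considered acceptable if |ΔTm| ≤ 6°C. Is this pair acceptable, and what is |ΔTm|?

Forward: A=5 T=1 G=5 C=7 → Tm = 2·6 + 4·12 = 60°C.
Reverse: A=7 T=3 G=4 C=9 → Tm = 2·10 + 4·13 = 72°C.
|ΔTm| = |60 − 72| = 12°C, > 6°C.

|ΔTm| = 12°C; the pair is not acceptable.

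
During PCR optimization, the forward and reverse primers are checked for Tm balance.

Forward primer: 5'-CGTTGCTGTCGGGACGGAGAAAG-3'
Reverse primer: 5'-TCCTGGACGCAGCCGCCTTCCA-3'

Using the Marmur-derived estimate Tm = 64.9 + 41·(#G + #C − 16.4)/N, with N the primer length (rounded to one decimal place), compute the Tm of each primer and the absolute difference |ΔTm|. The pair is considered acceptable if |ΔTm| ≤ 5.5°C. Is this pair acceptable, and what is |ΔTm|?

|ΔTm| = 1.7°C; the pair is acceptable.

Forward: G+C = 14, N = 23 → Tm = 64.9 + 41·(14 − 16.4)/23 = 60.6°C.
Reverse: G+C = 15, N = 22 → Tm = 64.9 + 41·(15 − 16.4)/22 = 62.3°C.
|ΔTm| = |60.6 − 62.3| = 1.7°C, ≤ 5.5°C.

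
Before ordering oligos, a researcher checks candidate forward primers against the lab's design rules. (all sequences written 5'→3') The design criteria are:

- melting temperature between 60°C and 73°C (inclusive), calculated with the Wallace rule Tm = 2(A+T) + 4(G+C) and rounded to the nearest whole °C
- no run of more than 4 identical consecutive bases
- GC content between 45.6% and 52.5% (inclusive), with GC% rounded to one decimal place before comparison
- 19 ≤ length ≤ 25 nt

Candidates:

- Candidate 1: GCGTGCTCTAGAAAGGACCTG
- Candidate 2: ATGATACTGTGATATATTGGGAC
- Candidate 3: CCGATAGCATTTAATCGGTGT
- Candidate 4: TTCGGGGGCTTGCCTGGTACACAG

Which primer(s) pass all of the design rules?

None of the candidates satisfy all criteria.

Candidate 1 (21 nt, A=5 T=4 G=7 C=5): Tm = 2·9 + 4·12 = 66°C ✓; longest run = 3 ✓; GC 12/21 = 57.1%, outside 45.6–52.5% ✗; length 21 ✓ — fails.
Candidate 2 (23 nt, A=7 T=8 G=6 C=2): Tm = 2·15 + 4·8 = 62°C ✓; longest run = 3 ✓; GC 8/23 = 34.8%, outside 45.6–52.5% ✗; length 23 ✓ — fails.
Candidate 3 (21 nt, A=5 T=7 G=5 C=4): Tm = 2·12 + 4·9 = 60°C ✓; longest run = 3 ✓; GC 9/21 = 42.9%, outside 45.6–52.5% ✗; length 21 ✓ — fails.
Candidate 4 (24 nt, A=3 T=6 G=9 C=6): Tm = 2·9 + 4·15 = 78°C, outside 60–73°C ✗; longest run = 5, exceeds 4 ✗; GC 15/24 = 62.5%, outside 45.6–52.5% ✗; length 24 ✓ — fails.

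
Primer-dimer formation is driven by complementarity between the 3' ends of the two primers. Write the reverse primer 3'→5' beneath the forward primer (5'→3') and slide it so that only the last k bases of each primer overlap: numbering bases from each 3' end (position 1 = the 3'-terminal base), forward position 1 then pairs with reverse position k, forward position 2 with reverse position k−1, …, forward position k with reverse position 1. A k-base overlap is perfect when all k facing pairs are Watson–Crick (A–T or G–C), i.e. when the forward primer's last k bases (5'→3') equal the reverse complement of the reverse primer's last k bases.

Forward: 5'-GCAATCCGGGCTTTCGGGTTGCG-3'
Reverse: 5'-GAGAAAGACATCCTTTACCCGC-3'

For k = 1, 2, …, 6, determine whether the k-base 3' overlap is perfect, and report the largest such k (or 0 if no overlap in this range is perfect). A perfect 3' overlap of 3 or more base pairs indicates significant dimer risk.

Last 6 bases (5'→3') — forward …GTTGCG, reverse …ACCCGC.
Reverse complement of the reverse primer's last 6 bases: GCGGGT; its first k bases are the reverse complement of the reverse primer's last k bases, so a perfect k-base overlap needs the forward primer's last k bases to equal them.
Comparing (forward last k vs required): k=1: G vs G ✓; k=2: CG vs GC ✗; k=3: GCG vs GCG ✓; k=4: TGCG vs GCGG ✗; k=5: TTGCG vs GCGGG ✗; k=6: GTTGCG vs GCGGGT ✗.
Perfect overlaps at k = 1, 3; the largest is 3.

Longest perfect overlap: 3 complementary base pairs; significant dimer risk (threshold 3).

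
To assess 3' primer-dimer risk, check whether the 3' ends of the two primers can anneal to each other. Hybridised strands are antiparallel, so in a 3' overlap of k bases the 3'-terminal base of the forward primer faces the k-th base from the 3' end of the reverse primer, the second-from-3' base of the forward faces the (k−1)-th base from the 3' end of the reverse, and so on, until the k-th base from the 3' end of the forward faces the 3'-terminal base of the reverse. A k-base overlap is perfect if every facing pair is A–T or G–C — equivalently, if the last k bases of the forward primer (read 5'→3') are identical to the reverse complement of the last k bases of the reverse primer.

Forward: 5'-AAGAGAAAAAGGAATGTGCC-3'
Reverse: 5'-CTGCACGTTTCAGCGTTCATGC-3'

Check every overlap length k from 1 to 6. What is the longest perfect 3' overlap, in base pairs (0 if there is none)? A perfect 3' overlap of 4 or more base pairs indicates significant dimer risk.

Last 6 bases (5'→3') — forward …TGTGCC, reverse …TCATGC.
Reverse complement of the reverse primer's last 6 bases: GCATGA; its first k bases are the reverse complement of the reverse primer's last k bases, so a perfect k-base overlap needs the forward primer's last k bases to equal them.
Comparing (forward last k vs required): k=1: C vs G ✗; k=2: CC vs GC ✗; k=3: GCC vs GCA ✗; k=4: TGCC vs GCAT ✗; k=5: GTGCC vs GCATG ✗; k=6: TGTGCC vs GCATGA ✗.
No overlap length from 1 to 6 is perfect, so the longest perfect 3' overlap is 0.

Longest perfect overlap: 0 complementary base pairs; below the dimer-risk threshold (threshold 4).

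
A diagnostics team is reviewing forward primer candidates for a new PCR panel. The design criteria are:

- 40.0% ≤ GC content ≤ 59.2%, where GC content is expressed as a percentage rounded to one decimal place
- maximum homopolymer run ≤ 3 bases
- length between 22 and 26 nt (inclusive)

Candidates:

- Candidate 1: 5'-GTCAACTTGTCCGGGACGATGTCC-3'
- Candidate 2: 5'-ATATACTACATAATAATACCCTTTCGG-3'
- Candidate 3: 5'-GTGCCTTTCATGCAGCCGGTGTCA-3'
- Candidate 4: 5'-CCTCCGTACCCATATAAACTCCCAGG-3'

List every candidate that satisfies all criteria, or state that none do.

Candidate 1 (24 nt, A=4 T=6 G=7 C=7): GC 14/24 = 58.3% ✓; longest run = 3 ✓; length 24 ✓ — passes.
Candidate 2 (27 nt, A=10 T=9 G=2 C=6): GC 8/27 = 29.6%, outside 40.0–59.2% ✗; longest run = 3 ✓; length 27, outside 22–26 ✗ — fails.
Candidate 3 (24 nt, A=3 T=7 G=7 C=7): GC 14/24 = 58.3% ✓; longest run = 3 ✓; length 24 ✓ — passes.
Candidate 4 (26 nt, A=7 T=5 G=3 C=11): GC 14/26 = 53.8% ✓; longest run = 3 ✓; length 26 ✓ — passes.

Candidate 1, Candidate 3 and Candidate 4.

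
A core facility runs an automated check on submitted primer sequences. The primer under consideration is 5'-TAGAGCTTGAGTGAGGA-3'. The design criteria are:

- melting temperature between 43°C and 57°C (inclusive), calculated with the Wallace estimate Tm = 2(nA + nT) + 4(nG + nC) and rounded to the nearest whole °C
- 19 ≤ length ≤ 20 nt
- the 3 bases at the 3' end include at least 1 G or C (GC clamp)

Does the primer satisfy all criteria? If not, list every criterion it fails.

Base counts: A=5, T=4, G=7, C=1 (length 17).
Tm: Tm = 2·9 + 4·8 = 50°C ✓
length: length 17, outside 19–20 ✗
GC clamp: 3' end GGA has 2 G/C ✓

Fails: length.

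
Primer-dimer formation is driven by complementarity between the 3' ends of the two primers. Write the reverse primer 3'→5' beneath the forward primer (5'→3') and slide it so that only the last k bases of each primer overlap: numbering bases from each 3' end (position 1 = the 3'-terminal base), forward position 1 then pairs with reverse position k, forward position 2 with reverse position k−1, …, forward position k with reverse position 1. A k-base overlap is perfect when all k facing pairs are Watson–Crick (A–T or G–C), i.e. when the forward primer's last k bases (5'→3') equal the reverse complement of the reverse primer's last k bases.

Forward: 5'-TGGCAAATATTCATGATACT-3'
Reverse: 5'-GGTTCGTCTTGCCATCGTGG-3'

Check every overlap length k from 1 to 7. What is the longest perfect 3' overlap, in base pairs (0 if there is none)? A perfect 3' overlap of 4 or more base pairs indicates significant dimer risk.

Longest perfect overlap: 0 complementary base pairs; below the dimer-risk threshold (threshold 4).

Last 7 bases (5'→3') — forward …TGATACT, reverse …ATCGTGG.
Reverse complement of the reverse primer's last 7 bases: CCACGAT; its first k bases are the reverse complement of the reverse primer's last k bases, so a perfect k-base overlap needs the forward primer's last k bases to equal them.
Comparing (forward last k vs required): k=1: T vs C ✗; k=2: CT vs CC ✗; k=3: ACT vs CCA ✗; k=4: TACT vs CCAC ✗; k=5: ATACT vs CCACG ✗; k=6: GATACT vs CCACGA ✗; k=7: TGATACT vs CCACGAT ✗.
No overlap length from 1 to 7 is perfect, so the longest perfect 3' overlap is 0.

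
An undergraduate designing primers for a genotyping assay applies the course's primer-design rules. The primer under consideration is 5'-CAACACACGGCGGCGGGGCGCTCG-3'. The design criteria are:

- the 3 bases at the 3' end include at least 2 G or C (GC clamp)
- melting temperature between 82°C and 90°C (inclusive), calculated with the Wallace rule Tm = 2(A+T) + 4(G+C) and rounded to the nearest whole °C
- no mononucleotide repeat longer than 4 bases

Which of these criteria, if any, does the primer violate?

Meets all criteria.

Base counts: A=4, T=1, G=10, C=9 (length 24).
GC clamp: 3' end TCG has 2 G/C ✓
Tm: Tm = 2·5 + 4·19 = 86°C ✓
homopolymer run: longest run = 4 ✓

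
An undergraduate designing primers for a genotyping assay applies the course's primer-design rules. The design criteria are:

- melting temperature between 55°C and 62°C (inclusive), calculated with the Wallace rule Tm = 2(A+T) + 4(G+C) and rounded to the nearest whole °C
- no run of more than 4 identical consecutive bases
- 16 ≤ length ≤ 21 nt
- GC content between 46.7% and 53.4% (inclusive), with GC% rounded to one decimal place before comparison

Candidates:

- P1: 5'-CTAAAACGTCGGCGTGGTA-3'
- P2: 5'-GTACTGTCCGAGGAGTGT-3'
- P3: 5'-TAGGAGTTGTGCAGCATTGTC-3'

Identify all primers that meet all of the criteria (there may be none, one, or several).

P1 (19 nt, A=5 T=4 G=6 C=4): Tm = 2·9 + 4·10 = 58°C ✓; longest run = 4 ✓; length 19 ✓; GC 10/19 = 52.6% ✓ — passes.
P2 (18 nt, A=3 T=5 G=7 C=3): Tm = 2·8 + 4·10 = 56°C ✓; longest run = 2 ✓; length 18 ✓; GC 10/18 = 55.6%, outside 46.7–53.4% ✗ — fails.
P3 (21 nt, A=4 T=7 G=7 C=3): Tm = 2·11 + 4·10 = 62°C ✓; longest run = 2 ✓; length 21 ✓; GC 10/21 = 47.6% ✓ — passes.

P1 and P3.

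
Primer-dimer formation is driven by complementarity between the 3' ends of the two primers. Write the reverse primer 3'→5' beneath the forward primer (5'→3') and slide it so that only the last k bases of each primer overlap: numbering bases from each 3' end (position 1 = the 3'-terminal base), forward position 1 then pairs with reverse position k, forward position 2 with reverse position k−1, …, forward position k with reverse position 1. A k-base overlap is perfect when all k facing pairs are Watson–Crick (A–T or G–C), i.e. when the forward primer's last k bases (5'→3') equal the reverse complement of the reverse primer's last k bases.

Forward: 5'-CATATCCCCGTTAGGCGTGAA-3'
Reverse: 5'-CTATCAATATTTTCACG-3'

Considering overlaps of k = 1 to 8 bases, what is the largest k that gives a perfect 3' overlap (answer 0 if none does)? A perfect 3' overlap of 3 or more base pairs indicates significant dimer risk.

Last 8 bases (5'→3') — forward …GGCGTGAA, reverse …TTTTCACG.
Reverse complement of the reverse primer's last 8 bases: CGTGAAAA; its first k bases are the reverse complement of the reverse primer's last k bases, so a perfect k-base overlap needs the forward primer's last k bases to equal them.
Comparing (forward last k vs required): k=1: A vs C ✗; k=2: AA vs CG ✗; k=3: GAA vs CGT ✗; k=4: TGAA vs CGTG ✗; k=5: GTGAA vs CGTGA ✗; k=6: CGTGAA vs CGTGAA ✓; k=7: GCGTGAA vs CGTGAAA ✗; k=8: GGCGTGAA vs CGTGAAAA ✗.
Only k = 6 is perfect, so the longest perfect 3' overlap is 6.

Longest perfect overlap: 6 complementary base pairs; significant dimer risk (threshold 3).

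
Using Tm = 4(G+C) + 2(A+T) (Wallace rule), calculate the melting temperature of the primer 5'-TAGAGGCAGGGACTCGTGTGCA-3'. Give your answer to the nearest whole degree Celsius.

70°C

Base counts: A=5, T=4, G=9, C=4 (length 22).
Tm = 2·(5+4) + 4·(9+4) = 2·9 + 4·13 = 18 + 52 = 70°C.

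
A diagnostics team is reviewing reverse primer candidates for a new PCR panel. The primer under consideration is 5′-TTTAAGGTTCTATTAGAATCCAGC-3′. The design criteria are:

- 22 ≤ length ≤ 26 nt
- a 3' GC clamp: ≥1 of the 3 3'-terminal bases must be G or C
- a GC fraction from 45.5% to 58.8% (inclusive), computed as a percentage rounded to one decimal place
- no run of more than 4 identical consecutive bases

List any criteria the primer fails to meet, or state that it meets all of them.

Base counts: A=7, T=9, G=4, C=4 (length 24).
length: length 24 ✓
GC clamp: 3' end AGC has 2 G/C ✓
GC content: GC 8/24 = 33.3%, outside 45.5–58.8% ✗
homopolymer run: longest run = 3 ✓

Fails: GC content.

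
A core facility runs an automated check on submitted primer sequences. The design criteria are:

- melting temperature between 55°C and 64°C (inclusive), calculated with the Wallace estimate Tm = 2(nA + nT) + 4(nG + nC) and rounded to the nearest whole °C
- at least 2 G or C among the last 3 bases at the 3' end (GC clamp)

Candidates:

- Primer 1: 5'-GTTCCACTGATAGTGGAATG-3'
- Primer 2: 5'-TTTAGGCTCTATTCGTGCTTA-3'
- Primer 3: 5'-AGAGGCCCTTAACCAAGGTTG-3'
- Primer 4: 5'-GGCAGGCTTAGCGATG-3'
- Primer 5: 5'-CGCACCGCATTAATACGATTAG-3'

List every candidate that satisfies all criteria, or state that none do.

None of the candidates satisfy all criteria.

Primer 1 (20 nt, A=5 T=6 G=6 C=3): Tm = 2·11 + 4·9 = 58°C ✓; 3' end ATG has 1 G/C, need ≥2 ✗ — fails.
Primer 2 (21 nt, A=3 T=10 G=4 C=4): Tm = 2·13 + 4·8 = 58°C ✓; 3' end TTA has 0 G/C, need ≥2 ✗ — fails.
Primer 3 (21 nt, A=6 T=4 G=6 C=5): Tm = 2·10 + 4·11 = 64°C ✓; 3' end TTG has 1 G/C, need ≥2 ✗ — fails.
Primer 4 (16 nt, A=3 T=3 G=7 C=3): Tm = 2·6 + 4·10 = 52°C, outside 55–64°C ✗; 3' end ATG has 1 G/C, need ≥2 ✗ — fails.
Primer 5 (22 nt, A=7 T=5 G=4 C=6): Tm = 2·12 + 4·10 = 64°C ✓; 3' end TAG has 1 G/C, need ≥2 ✗ — fails.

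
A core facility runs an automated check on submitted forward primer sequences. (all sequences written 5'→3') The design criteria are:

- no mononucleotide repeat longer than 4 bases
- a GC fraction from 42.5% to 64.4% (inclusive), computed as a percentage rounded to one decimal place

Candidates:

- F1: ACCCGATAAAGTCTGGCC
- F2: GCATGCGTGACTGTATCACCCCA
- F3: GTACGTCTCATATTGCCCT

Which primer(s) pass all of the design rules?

F1 (18 nt, A=5 T=3 G=4 C=6): longest run = 3 ✓; GC 10/18 = 55.6% ✓ — passes.
F2 (23 nt, A=5 T=5 G=5 C=8): longest run = 4 ✓; GC 13/23 = 56.5% ✓ — passes.
F3 (19 nt, A=3 T=7 G=3 C=6): longest run = 3 ✓; GC 9/19 = 47.4% ✓ — passes.

F1, F2 and F3.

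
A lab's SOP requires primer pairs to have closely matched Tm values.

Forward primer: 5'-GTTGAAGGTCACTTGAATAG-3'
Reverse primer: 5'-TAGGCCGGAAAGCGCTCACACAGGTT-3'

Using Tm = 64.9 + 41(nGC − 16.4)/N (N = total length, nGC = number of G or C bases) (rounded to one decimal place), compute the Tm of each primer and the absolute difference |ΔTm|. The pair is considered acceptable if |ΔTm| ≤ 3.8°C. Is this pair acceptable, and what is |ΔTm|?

Forward: G+C = 8, N = 20 → Tm = 64.9 + 41·(8 − 16.4)/20 = 47.7°C.
Reverse: G+C = 15, N = 26 → Tm = 64.9 + 41·(15 − 16.4)/26 = 62.7°C.
|ΔTm| = |47.7 − 62.7| = 15.0°C, > 3.8°C.

|ΔTm| = 15.0°C; the pair is not acceptable.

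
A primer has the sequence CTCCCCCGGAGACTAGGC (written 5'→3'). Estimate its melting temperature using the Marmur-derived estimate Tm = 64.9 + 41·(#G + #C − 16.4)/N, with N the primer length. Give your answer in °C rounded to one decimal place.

Base counts: A=3, T=2, G=5, C=8; G+C = 13, N = 18.
Tm = 64.9 + 41·(13 − 16.4)/18 = 64.9 + -139.40/18 = 57.2°C.

57.2°C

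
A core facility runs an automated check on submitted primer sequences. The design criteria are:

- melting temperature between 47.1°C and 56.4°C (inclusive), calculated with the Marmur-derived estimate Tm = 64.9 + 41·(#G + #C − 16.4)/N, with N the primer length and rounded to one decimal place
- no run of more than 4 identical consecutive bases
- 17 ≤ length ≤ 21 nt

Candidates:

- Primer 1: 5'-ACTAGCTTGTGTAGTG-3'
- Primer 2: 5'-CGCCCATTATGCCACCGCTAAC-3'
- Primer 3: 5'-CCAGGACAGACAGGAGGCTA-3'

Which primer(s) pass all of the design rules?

Primer 1 (16 nt, A=3 T=6 G=5 C=2): Tm = 64.9 + 41·(7 − 16.4)/16 = 40.8°C, outside 47.1–56.4°C ✗; longest run = 2 ✓; length 16, outside 17–21 ✗ — fails.
Primer 2 (22 nt, A=5 T=4 G=3 C=10): Tm = 64.9 + 41·(13 − 16.4)/22 = 58.6°C, outside 47.1–56.4°C ✗; longest run = 3 ✓; length 22, outside 17–21 ✗ — fails.
Primer 3 (20 nt, A=7 T=1 G=7 C=5): Tm = 64.9 + 41·(12 − 16.4)/20 = 55.9°C ✓; longest run = 2 ✓; length 20 ✓ — passes.

Primer 3 only.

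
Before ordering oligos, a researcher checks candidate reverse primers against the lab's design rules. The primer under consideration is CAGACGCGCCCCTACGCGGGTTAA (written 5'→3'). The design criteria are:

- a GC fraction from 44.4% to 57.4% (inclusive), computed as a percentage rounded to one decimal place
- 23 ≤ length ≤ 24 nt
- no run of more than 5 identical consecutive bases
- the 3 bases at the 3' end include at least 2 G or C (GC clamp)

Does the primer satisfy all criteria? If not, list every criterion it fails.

Base counts: A=5, T=3, G=7, C=9 (length 24).
GC content: GC 16/24 = 66.7%, outside 44.4–57.4% ✗
length: length 24 ✓
homopolymer run: longest run = 4 ✓
GC clamp: 3' end TAA has 0 G/C, need ≥2 ✗

Fails: GC content, GC clamp.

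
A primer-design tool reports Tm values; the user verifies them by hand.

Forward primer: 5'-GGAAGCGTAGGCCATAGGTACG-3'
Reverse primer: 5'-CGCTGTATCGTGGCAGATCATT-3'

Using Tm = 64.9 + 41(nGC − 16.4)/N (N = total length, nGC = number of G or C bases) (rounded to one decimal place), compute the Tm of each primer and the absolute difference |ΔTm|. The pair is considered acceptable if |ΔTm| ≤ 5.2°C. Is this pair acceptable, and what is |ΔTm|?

Forward: G+C = 13, N = 22 → Tm = 64.9 + 41·(13 − 16.4)/22 = 58.6°C.
Reverse: G+C = 11, N = 22 → Tm = 64.9 + 41·(11 − 16.4)/22 = 54.8°C.
|ΔTm| = |58.6 − 54.8| = 3.8°C, ≤ 5.2°C.

|ΔTm| = 3.8°C; the pair is acceptable.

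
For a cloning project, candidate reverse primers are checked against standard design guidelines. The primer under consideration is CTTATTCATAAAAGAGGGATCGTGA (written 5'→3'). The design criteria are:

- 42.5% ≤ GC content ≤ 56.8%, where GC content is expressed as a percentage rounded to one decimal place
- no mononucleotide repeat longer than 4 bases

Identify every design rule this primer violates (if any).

Base counts: A=9, T=7, G=6, C=3 (length 25).
GC content: GC 9/25 = 36.0%, outside 42.5–56.8% ✗
homopolymer run: longest run = 4 ✓

Fails: GC content.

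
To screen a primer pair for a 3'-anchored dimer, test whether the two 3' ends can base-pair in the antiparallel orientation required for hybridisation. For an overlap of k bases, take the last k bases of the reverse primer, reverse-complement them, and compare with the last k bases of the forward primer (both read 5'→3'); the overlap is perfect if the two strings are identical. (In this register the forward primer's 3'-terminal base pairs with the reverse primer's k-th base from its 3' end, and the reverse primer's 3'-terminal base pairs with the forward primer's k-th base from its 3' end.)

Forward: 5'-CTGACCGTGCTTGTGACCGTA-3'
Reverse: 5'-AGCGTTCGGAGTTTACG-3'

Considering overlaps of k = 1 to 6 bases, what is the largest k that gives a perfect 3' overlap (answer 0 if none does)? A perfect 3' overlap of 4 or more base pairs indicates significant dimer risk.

Last 6 bases (5'→3') — forward …ACCGTA, reverse …TTTACG.
Reverse complement of the reverse primer's last 6 bases: CGTAAA; its first k bases are the reverse complement of the reverse primer's last k bases, so a perfect k-base overlap needs the forward primer's last k bases to equal them.
Comparing (forward last k vs required): k=1: A vs C ✗; k=2: TA vs CG ✗; k=3: GTA vs CGT ✗; k=4: CGTA vs CGTA ✓; k=5: CCGTA vs CGTAA ✗; k=6: ACCGTA vs CGTAAA ✗.
Only k = 4 is perfect, so the longest perfect 3' overlap is 4.

Longest perfect overlap: 4 complementary base pairs; significant dimer risk (threshold 4).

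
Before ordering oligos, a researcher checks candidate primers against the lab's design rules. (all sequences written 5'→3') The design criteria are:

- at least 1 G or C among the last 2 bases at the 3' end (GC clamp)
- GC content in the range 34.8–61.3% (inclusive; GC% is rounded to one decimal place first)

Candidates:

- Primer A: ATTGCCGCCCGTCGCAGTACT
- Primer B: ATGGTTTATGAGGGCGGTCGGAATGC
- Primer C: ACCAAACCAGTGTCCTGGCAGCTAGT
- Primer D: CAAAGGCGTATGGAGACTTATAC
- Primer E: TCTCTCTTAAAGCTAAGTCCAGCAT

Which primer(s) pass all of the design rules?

Primer A (21 nt, A=3 T=5 G=5 C=8): 3' end CT has 1 G/C ✓; GC 13/21 = 61.9%, outside 34.8–61.3% ✗ — fails.
Primer B (26 nt, A=5 T=7 G=11 C=3): 3' end GC has 2 G/C ✓; GC 14/26 = 53.8% ✓ — passes.
Primer C (26 nt, A=7 T=5 G=6 C=8): 3' end GT has 1 G/C ✓; GC 14/26 = 53.8% ✓ — passes.
Primer D (23 nt, A=8 T=5 G=6 C=4): 3' end AC has 1 G/C ✓; GC 10/23 = 43.5% ✓ — passes.
Primer E (25 nt, A=7 T=8 G=3 C=7): 3' end AT has 0 G/C, need ≥1 ✗; GC 10/25 = 40.0% ✓ — fails.

Primer B, Primer C and Primer D.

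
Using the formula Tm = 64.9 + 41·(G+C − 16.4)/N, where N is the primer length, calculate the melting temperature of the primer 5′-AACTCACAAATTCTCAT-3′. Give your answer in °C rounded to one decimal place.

37.4°C

Base counts: A=7, T=5, G=0, C=5; G+C = 5, N = 17.
Tm = 64.9 + 41·(5 − 16.4)/17 = 64.9 + -467.40/17 = 37.4°C.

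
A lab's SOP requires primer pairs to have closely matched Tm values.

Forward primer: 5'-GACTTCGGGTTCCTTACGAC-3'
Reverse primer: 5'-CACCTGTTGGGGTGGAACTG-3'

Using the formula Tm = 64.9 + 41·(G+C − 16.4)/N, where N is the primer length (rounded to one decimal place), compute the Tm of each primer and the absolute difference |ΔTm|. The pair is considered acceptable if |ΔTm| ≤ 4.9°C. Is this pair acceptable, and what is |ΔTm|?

Forward: G+C = 11, N = 20 → Tm = 64.9 + 41·(11 − 16.4)/20 = 53.8°C.
Reverse: G+C = 12, N = 20 → Tm = 64.9 + 41·(12 − 16.4)/20 = 55.9°C.
|ΔTm| = |53.8 − 55.9| = 2.1°C, ≤ 4.9°C.

|ΔTm| = 2.1°C; the pair is acceptable.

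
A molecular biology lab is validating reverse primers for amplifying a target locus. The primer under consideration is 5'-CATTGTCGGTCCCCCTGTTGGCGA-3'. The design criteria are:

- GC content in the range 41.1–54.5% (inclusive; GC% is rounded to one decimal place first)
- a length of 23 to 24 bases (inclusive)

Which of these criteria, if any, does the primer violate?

Base counts: A=2, T=7, G=7, C=8 (length 24).
GC content: GC 15/24 = 62.5%, outside 41.1–54.5% ✗
length: length 24 ✓

Fails: GC content.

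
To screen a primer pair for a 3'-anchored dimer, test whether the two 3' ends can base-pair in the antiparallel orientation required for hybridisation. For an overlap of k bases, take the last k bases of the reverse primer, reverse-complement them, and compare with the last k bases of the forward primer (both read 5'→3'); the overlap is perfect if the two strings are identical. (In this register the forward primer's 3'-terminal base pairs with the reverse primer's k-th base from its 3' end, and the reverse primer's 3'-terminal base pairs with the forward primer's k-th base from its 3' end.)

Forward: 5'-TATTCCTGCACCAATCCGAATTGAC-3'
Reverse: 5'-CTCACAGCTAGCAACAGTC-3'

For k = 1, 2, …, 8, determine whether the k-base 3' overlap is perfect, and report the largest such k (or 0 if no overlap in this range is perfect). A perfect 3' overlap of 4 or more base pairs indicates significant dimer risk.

Longest perfect overlap: 3 complementary base pairs; below the dimer-risk threshold (threshold 4).

Last 8 bases (5'→3') — forward …GAATTGAC, reverse …CAACAGTC.
Reverse complement of the reverse primer's last 8 bases: GACTGTTG; its first k bases are the reverse complement of the reverse primer's last k bases, so a perfect k-base overlap needs the forward primer's last k bases to equal them.
Comparing (forward last k vs required): k=1: C vs G ✗; k=2: AC vs GA ✗; k=3: GAC vs GAC ✓; k=4: TGAC vs GACT ✗; k=5: TTGAC vs GACTG ✗; k=6: ATTGAC vs GACTGT ✗; k=7: AATTGAC vs GACTGTT ✗; k=8: GAATTGAC vs GACTGTTG ✗.
Only k = 3 is perfect, so the longest perfect 3' overlap is 3.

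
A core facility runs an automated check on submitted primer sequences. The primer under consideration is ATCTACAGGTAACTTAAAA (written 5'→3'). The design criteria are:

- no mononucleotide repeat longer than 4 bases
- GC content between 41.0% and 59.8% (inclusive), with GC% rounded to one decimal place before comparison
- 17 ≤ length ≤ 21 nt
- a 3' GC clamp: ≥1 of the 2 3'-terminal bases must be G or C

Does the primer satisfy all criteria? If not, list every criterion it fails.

Base counts: A=9, T=5, G=2, C=3 (length 19).
homopolymer run: longest run = 4 ✓
GC content: GC 5/19 = 26.3%, outside 41.0–59.8% ✗
length: length 19 ✓
GC clamp: 3' end AA has 0 G/C, need ≥1 ✗

Fails: GC content, GC clamp.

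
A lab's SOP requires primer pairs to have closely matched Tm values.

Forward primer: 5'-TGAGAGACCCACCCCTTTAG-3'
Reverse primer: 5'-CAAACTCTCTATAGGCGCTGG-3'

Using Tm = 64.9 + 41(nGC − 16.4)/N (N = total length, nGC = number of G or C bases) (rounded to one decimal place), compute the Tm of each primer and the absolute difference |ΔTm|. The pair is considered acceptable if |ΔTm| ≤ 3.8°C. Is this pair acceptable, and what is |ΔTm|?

|ΔTm| = 0.6°C; the pair is acceptable.

Forward: G+C = 11, N = 20 → Tm = 64.9 + 41·(11 − 16.4)/20 = 53.8°C.
Reverse: G+C = 11, N = 21 → Tm = 64.9 + 41·(11 − 16.4)/21 = 54.4°C.
|ΔTm| = |53.8 − 54.4| = 0.6°C, ≤ 3.8°C.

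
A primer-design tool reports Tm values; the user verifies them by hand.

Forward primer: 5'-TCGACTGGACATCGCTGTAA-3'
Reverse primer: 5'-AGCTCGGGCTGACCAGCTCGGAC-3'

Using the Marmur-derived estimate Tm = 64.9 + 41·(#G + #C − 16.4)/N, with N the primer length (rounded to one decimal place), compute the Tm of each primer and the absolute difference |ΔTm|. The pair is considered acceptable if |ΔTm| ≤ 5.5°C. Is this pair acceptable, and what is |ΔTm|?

Forward: G+C = 10, N = 20 → Tm = 64.9 + 41·(10 − 16.4)/20 = 51.8°C.
Reverse: G+C = 16, N = 23 → Tm = 64.9 + 41·(16 − 16.4)/23 = 64.2°C.
|ΔTm| = |51.8 − 64.2| = 12.4°C, > 5.5°C.

|ΔTm| = 12.4°C; the pair is not acceptable.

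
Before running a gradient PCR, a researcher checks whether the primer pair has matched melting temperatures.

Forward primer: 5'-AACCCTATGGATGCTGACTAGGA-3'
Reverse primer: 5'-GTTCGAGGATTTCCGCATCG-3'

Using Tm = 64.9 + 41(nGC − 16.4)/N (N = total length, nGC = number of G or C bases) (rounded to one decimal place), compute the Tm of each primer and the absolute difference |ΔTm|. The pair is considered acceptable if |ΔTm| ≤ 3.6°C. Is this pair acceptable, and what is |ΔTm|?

Forward: G+C = 11, N = 23 → Tm = 64.9 + 41·(11 − 16.4)/23 = 55.3°C.
Reverse: G+C = 11, N = 20 → Tm = 64.9 + 41·(11 − 16.4)/20 = 53.8°C.
|ΔTm| = |55.3 − 53.8| = 1.5°C, ≤ 3.6°C.

|ΔTm| = 1.5°C; the pair is acceptable.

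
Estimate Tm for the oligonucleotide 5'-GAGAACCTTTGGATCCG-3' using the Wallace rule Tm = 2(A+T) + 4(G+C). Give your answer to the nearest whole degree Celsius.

52°C

Base counts: A=4, T=4, G=5, C=4 (length 17).
Tm = 2·(4+4) + 4·(5+4) = 2·8 + 4·9 = 16 + 36 = 52°C.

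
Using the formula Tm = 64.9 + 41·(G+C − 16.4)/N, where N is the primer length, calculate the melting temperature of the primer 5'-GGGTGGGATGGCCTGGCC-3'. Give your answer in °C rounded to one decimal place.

59.4°C

Base counts: A=1, T=3, G=10, C=4; G+C = 14, N = 18.
Tm = 64.9 + 41·(14 − 16.4)/18 = 64.9 + -98.40/18 = 59.4°C.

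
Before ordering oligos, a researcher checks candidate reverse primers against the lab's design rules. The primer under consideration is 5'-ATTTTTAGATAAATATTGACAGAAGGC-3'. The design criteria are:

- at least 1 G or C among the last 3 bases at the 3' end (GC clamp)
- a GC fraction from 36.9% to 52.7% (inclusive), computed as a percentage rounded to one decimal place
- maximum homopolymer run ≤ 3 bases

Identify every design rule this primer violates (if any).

Fails: GC content, homopolymer run.

Base counts: A=11, T=9, G=5, C=2 (length 27).
GC clamp: 3' end GGC has 3 G/C ✓
GC content: GC 7/27 = 25.9%, outside 36.9–52.7% ✗
homopolymer run: longest run = 5, exceeds 3 ✗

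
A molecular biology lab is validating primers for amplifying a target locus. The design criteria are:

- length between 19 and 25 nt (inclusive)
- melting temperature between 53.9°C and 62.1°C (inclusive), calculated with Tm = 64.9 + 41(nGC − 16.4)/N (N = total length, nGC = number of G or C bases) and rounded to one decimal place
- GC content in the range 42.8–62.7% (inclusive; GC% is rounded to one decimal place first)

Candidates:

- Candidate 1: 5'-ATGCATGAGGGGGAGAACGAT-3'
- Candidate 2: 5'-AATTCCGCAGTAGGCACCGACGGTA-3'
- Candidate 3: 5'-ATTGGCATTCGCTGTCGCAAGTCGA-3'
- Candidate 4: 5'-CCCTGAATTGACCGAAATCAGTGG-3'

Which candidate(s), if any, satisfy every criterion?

Candidate 1 (21 nt, A=7 T=3 G=9 C=2): length 21 ✓; Tm = 64.9 + 41·(11 − 16.4)/21 = 54.4°C ✓; GC 11/21 = 52.4% ✓ — passes.
Candidate 2 (25 nt, A=7 T=4 G=7 C=7): length 25 ✓; Tm = 64.9 + 41·(14 − 16.4)/25 = 61.0°C ✓; GC 14/25 = 56.0% ✓ — passes.
Candidate 3 (25 nt, A=5 T=7 G=7 C=6): length 25 ✓; Tm = 64.9 + 41·(13 − 16.4)/25 = 59.3°C ✓; GC 13/25 = 52.0% ✓ — passes.
Candidate 4 (24 nt, A=7 T=5 G=6 C=6): length 24 ✓; Tm = 64.9 + 41·(12 − 16.4)/24 = 57.4°C ✓; GC 12/24 = 50.0% ✓ — passes.

Candidate 1, Candidate 2, Candidate 3 and Candidate 4.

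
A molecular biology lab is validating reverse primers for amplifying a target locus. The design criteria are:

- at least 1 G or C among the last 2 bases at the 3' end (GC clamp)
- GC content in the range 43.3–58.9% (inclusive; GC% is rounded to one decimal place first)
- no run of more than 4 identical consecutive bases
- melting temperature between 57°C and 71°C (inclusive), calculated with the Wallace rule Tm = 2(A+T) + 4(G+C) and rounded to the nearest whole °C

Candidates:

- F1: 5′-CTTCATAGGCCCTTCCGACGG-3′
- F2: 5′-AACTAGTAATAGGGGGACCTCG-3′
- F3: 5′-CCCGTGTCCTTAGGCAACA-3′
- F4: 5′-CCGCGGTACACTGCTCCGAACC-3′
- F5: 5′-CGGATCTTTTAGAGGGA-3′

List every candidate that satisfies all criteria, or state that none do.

F1 (21 nt, A=3 T=5 G=5 C=8): 3' end GG has 2 G/C ✓; GC 13/21 = 61.9%, outside 43.3–58.9% ✗; longest run = 3 ✓; Tm = 2·8 + 4·13 = 68°C ✓ — fails.
F2 (22 nt, A=7 T=4 G=7 C=4): 3' end CG has 2 G/C ✓; GC 11/22 = 50.0% ✓; longest run = 5, exceeds 4 ✗; Tm = 2·11 + 4·11 = 66°C ✓ — fails.
F3 (19 nt, A=4 T=4 G=4 C=7): 3' end CA has 1 G/C ✓; GC 11/19 = 57.9% ✓; longest run = 3 ✓; Tm = 2·8 + 4·11 = 60°C ✓ — passes.
F4 (22 nt, A=4 T=3 G=5 C=10): 3' end CC has 2 G/C ✓; GC 15/22 = 68.2%, outside 43.3–58.9% ✗; longest run = 2 ✓; Tm = 2·7 + 4·15 = 74°C, outside 57–71°C ✗ — fails.
F5 (17 nt, A=4 T=5 G=6 C=2): 3' end GA has 1 G/C ✓; GC 8/17 = 47.1% ✓; longest run = 4 ✓; Tm = 2·9 + 4·8 = 50°C, outside 57–71°C ✗ — fails.

F3 only.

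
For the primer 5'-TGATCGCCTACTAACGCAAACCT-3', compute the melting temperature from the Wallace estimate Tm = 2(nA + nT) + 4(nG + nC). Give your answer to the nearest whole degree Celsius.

Base counts: A=7, T=5, G=3, C=8 (length 23).
Tm = 2·(7+5) + 4·(3+8) = 2·12 + 4·11 = 24 + 44 = 68°C.

68°C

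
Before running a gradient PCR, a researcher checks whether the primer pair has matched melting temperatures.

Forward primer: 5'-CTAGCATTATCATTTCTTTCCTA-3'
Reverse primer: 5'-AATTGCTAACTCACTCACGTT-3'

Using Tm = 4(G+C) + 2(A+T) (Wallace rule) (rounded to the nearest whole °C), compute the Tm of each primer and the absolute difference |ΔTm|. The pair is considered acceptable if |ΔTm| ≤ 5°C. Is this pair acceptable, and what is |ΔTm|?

Forward: A=5 T=11 G=1 C=6 → Tm = 2·16 + 4·7 = 60°C.
Reverse: A=6 T=7 G=2 C=6 → Tm = 2·13 + 4·8 = 58°C.
|ΔTm| = |60 − 58| = 2°C, ≤ 5°C.

|ΔTm| = 2°C; the pair is acceptable.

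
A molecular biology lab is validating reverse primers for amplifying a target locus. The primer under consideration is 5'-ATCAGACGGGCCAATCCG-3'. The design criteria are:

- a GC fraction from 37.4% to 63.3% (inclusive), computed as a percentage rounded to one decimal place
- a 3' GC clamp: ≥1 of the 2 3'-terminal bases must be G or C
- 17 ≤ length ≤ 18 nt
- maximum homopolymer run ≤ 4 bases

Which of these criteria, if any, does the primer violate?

Meets all criteria.

Base counts: A=5, T=2, G=5, C=6 (length 18).
GC content: GC 11/18 = 61.1% ✓
GC clamp: 3' end CG has 2 G/C ✓
length: length 18 ✓
homopolymer run: longest run = 3 ✓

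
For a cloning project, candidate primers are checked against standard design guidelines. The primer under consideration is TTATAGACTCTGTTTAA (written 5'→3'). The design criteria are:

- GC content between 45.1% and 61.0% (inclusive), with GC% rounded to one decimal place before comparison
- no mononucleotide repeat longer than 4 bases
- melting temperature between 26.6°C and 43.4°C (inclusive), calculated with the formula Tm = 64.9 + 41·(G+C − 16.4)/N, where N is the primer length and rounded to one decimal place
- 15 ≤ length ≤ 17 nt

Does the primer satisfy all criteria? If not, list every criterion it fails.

Fails: GC content.

Base counts: A=5, T=8, G=2, C=2 (length 17).
GC content: GC 4/17 = 23.5%, outside 45.1–61.0% ✗
homopolymer run: longest run = 3 ✓
Tm: Tm = 64.9 + 41·(4 − 16.4)/17 = 35.0°C ✓
length: length 17 ✓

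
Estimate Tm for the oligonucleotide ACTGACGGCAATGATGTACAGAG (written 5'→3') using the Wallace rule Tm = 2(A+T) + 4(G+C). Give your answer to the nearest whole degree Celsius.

Base counts: A=8, T=4, G=7, C=4 (length 23).
Tm = 2·(8+4) + 4·(7+4) = 2·12 + 4·11 = 24 + 44 = 68°C.

68°C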